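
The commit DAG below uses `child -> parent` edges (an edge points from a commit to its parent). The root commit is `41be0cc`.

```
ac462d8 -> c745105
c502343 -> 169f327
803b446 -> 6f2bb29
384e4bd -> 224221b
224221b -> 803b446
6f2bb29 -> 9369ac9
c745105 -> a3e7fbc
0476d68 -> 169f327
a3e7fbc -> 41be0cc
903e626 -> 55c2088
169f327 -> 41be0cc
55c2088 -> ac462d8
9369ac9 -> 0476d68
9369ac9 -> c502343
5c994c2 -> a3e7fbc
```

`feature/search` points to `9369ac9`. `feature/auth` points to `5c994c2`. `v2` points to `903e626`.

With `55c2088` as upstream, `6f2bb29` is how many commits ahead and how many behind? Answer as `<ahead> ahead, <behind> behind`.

Reachable from 6f2bb29: {0476d68, 169f327, 41be0cc, 6f2bb29, 9369ac9, c502343}.
Reachable from 55c2088: {41be0cc, 55c2088, a3e7fbc, ac462d8, c745105}.
Only in 6f2bb29's history (ahead): {0476d68, 169f327, 6f2bb29, 9369ac9, c502343} — 5.
Only in 55c2088's history (behind): {55c2088, a3e7fbc, ac462d8, c745105} — 4.

5 ahead, 4 behind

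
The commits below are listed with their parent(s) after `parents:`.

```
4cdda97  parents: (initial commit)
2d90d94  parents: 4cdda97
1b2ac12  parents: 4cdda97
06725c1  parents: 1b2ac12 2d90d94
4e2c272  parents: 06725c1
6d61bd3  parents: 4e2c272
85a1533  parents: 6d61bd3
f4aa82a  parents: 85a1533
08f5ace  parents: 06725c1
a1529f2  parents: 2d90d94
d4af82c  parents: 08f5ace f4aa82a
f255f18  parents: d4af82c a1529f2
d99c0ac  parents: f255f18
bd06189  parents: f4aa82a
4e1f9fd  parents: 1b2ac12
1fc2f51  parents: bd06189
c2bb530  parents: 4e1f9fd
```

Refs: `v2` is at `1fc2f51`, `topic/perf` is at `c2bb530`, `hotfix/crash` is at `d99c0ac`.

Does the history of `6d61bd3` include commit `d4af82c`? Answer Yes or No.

No

Ancestors of 6d61bd3: {06725c1, 1b2ac12, 2d90d94, 4cdda97, 4e2c272, 6d61bd3}.
d4af82c is not in that set, so it is not an ancestor of 6d61bd3.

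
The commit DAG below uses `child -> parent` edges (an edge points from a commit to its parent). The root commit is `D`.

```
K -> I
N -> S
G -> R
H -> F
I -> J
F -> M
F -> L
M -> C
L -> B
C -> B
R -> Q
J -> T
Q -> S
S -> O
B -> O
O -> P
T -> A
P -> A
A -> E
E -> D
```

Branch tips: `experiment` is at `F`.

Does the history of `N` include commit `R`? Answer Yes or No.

Ancestors of N: {A, D, E, N, O, P, S}.
R is not in that set, so it is not an ancestor of N.

No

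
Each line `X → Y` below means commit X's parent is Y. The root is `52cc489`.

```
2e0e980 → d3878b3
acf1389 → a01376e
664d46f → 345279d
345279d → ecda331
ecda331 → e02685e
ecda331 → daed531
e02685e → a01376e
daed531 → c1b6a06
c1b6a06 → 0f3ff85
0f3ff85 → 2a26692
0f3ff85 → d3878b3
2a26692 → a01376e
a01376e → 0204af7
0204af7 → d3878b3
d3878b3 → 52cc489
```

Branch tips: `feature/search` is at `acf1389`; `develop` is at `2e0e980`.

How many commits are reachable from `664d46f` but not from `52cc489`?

Reachable from 664d46f: {0204af7, 0f3ff85, 2a26692, 345279d, 52cc489, 664d46f, a01376e, c1b6a06, d3878b3, daed531, e02685e, ecda331}.
Reachable from 52cc489: {52cc489}.
In 664d46f's history but not 52cc489's: {0204af7, 0f3ff85, 2a26692, 345279d, 664d46f, a01376e, c1b6a06, d3878b3, daed531, e02685e, ecda331} — 11 commits.

11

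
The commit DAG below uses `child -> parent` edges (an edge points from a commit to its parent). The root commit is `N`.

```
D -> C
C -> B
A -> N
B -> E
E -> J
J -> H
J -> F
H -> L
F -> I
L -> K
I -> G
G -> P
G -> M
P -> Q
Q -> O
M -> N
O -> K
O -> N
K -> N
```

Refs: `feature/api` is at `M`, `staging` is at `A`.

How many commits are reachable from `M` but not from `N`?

Reachable from M: {M, N}.
Reachable from N: {N}.
In M's history but not N's: {M} — 1 commit.

1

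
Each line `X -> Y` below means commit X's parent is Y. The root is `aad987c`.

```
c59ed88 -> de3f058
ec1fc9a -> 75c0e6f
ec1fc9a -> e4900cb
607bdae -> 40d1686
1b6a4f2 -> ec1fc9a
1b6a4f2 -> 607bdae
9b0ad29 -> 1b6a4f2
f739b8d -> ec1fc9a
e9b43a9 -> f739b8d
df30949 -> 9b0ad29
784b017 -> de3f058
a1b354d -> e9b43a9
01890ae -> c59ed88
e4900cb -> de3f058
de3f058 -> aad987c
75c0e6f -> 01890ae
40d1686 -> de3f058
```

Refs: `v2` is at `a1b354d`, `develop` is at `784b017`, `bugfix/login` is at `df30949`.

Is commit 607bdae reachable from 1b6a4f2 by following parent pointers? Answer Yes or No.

Yes

Ancestors of 1b6a4f2 (commits reachable by following parents): {01890ae, 1b6a4f2, 40d1686, 607bdae, 75c0e6f, aad987c, c59ed88, de3f058, e4900cb, ec1fc9a}.
607bdae is in that set, so it is an ancestor of 1b6a4f2.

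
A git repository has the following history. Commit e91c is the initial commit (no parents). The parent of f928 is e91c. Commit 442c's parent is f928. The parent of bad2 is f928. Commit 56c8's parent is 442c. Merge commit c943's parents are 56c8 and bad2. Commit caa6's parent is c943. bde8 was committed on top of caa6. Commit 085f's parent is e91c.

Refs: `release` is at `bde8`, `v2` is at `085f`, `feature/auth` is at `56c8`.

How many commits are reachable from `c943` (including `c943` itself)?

6

Walking parent pointers from c943: reachable set = {442c, 56c8, bad2, c943, e91c, f928}.
That is 6 commits.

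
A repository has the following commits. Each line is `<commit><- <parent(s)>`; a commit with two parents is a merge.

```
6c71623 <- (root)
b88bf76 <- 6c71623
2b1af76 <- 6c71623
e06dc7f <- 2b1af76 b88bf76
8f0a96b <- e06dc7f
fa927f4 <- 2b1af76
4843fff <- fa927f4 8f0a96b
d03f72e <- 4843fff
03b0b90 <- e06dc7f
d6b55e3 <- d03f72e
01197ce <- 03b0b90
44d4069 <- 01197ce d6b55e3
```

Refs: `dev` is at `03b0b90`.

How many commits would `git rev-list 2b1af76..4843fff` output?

5

Reachable from 4843fff: {2b1af76, 4843fff, 6c71623, 8f0a96b, b88bf76, e06dc7f, fa927f4}.
Reachable from 2b1af76: {2b1af76, 6c71623}.
In 4843fff's history but not 2b1af76's: {4843fff, 8f0a96b, b88bf76, e06dc7f, fa927f4} — 5 commits.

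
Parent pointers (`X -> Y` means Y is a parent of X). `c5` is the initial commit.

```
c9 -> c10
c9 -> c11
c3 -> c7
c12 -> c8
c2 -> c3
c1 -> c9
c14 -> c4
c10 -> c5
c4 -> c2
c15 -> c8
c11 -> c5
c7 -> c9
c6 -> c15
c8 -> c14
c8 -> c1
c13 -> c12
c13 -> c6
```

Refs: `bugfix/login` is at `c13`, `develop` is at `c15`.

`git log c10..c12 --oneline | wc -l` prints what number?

10

Reachable from c12: {c1, c10, c11, c12, c14, c2, c3, c4, c5, c7, c8, c9}.
Reachable from c10: {c10, c5}.
In c12's history but not c10's: {c1, c11, c12, c14, c2, c3, c4, c7, c8, c9} — 10 commits.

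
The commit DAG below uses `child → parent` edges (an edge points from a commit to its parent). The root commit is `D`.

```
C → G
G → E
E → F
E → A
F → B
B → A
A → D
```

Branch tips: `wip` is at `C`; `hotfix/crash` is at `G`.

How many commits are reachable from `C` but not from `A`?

Reachable from C: {A, B, C, D, E, F, G}.
Reachable from A: {A, D}.
In C's history but not A's: {B, C, E, F, G} — 5 commits.

5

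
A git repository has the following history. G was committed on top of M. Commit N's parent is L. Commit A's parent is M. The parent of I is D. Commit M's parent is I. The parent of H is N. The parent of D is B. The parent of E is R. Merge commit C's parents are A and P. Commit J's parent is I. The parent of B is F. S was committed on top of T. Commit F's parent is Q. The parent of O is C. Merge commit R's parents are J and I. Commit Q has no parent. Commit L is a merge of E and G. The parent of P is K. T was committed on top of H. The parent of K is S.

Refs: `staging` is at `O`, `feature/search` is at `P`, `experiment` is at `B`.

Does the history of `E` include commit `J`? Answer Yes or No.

Yes

Ancestors of E (commits reachable by following parents): {B, D, E, F, I, J, Q, R}.
J is in that set, so it is an ancestor of E.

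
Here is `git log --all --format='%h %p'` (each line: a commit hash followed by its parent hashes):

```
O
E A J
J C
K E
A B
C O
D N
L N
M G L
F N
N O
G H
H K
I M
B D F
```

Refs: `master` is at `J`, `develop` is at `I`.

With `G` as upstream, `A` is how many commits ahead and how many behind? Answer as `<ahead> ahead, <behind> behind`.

Reachable from A: {A, B, D, F, N, O}.
Reachable from G: {A, B, C, D, E, F, G, H, J, K, N, O}.
Only in A's history (ahead): {} — 0.
Only in G's history (behind): {C, E, G, H, J, K} — 6.

0 ahead, 6 behind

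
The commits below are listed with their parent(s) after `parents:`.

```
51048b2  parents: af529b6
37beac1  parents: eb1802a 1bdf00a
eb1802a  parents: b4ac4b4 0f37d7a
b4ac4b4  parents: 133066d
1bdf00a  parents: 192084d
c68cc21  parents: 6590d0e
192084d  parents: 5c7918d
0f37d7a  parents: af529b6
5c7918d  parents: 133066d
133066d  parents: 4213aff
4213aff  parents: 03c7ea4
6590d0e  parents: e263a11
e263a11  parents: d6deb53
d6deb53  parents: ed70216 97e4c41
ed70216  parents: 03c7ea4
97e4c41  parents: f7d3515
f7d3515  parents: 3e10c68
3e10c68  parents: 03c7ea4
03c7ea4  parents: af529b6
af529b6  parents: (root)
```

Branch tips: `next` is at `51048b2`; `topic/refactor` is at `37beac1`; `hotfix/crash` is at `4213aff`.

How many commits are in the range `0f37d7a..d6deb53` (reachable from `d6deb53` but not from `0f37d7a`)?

6

Reachable from d6deb53: {03c7ea4, 3e10c68, 97e4c41, af529b6, d6deb53, ed70216, f7d3515}.
Reachable from 0f37d7a: {0f37d7a, af529b6}.
In d6deb53's history but not 0f37d7a's: {03c7ea4, 3e10c68, 97e4c41, d6deb53, ed70216, f7d3515} — 6 commits.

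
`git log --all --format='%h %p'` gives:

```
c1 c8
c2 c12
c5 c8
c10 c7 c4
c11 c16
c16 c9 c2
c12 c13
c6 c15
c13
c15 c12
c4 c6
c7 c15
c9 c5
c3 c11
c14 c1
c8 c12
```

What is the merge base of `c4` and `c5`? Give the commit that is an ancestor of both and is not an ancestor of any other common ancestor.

Ancestors of c4: {c12, c13, c15, c4, c6}.
Ancestors of c5: {c12, c13, c5, c8}.
Common ancestors: {c12, c13}.
Among these, c12 is not an ancestor of any other common ancestor — it is the merge base.

c12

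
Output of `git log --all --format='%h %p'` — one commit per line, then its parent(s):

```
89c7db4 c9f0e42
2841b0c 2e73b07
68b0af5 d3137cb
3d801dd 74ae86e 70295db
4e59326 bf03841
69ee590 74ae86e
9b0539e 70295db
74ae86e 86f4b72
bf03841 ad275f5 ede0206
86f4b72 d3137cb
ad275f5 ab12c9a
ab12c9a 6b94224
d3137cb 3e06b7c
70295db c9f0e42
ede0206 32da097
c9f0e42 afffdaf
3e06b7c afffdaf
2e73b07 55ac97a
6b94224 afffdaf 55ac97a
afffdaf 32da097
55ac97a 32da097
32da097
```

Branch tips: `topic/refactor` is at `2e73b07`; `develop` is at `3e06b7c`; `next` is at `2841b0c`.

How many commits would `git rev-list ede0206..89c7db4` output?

Reachable from 89c7db4: {32da097, 89c7db4, afffdaf, c9f0e42}.
Reachable from ede0206: {32da097, ede0206}.
In 89c7db4's history but not ede0206's: {89c7db4, afffdaf, c9f0e42} — 3 commits.

3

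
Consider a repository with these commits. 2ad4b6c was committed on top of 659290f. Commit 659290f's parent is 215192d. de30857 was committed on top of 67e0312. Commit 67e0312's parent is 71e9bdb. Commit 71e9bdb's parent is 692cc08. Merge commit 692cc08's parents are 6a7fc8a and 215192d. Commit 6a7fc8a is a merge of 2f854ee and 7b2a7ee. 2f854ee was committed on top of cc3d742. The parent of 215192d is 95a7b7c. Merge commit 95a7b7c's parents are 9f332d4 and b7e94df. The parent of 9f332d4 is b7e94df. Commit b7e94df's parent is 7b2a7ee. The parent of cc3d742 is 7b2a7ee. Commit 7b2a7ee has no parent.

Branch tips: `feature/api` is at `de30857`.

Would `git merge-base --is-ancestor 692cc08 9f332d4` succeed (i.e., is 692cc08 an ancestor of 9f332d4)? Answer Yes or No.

Ancestors of 9f332d4: {7b2a7ee, 9f332d4, b7e94df}.
692cc08 is not in that set, so it is not an ancestor of 9f332d4.

No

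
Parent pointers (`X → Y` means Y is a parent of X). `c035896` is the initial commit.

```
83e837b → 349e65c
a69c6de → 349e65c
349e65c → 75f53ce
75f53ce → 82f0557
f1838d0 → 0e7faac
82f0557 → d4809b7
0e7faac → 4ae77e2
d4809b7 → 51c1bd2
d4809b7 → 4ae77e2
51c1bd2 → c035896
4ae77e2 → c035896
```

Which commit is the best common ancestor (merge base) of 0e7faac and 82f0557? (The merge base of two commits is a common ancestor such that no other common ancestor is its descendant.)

Ancestors of 0e7faac: {0e7faac, 4ae77e2, c035896}.
Ancestors of 82f0557: {4ae77e2, 51c1bd2, 82f0557, c035896, d4809b7}.
Common ancestors: {4ae77e2, c035896}.
Among these, 4ae77e2 is not an ancestor of any other common ancestor — it is the merge base.

4ae77e2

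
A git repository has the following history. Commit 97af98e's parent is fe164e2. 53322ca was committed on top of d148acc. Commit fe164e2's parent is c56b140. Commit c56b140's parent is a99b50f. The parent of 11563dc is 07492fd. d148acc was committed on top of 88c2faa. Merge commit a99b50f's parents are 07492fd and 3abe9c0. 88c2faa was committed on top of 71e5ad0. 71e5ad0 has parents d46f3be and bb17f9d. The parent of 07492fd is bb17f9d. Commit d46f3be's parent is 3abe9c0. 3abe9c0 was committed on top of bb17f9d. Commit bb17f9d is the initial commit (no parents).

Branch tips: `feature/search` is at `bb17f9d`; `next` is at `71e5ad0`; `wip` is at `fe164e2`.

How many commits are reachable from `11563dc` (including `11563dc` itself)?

3

Walking parent pointers from 11563dc: reachable set = {07492fd, 11563dc, bb17f9d}.
That is 3 commits.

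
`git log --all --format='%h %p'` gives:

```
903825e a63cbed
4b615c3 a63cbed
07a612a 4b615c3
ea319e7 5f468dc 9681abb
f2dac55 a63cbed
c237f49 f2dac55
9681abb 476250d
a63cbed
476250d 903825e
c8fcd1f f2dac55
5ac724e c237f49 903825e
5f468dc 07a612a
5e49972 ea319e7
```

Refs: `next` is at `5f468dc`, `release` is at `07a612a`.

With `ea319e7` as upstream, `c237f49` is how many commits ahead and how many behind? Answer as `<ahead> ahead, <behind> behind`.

Reachable from c237f49: {a63cbed, c237f49, f2dac55}.
Reachable from ea319e7: {07a612a, 476250d, 4b615c3, 5f468dc, 903825e, 9681abb, a63cbed, ea319e7}.
Only in c237f49's history (ahead): {c237f49, f2dac55} — 2.
Only in ea319e7's history (behind): {07a612a, 476250d, 4b615c3, 5f468dc, 903825e, 9681abb, ea319e7} — 7.

2 ahead, 7 behind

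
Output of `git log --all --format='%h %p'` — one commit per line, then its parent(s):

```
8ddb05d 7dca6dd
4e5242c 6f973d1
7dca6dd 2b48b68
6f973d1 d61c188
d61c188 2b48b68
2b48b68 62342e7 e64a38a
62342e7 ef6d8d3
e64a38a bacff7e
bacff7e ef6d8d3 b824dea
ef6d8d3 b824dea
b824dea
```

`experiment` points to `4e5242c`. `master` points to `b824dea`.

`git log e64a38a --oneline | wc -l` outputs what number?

4

Walking parent pointers from e64a38a: reachable set = {b824dea, bacff7e, e64a38a, ef6d8d3}.
That is 4 commits.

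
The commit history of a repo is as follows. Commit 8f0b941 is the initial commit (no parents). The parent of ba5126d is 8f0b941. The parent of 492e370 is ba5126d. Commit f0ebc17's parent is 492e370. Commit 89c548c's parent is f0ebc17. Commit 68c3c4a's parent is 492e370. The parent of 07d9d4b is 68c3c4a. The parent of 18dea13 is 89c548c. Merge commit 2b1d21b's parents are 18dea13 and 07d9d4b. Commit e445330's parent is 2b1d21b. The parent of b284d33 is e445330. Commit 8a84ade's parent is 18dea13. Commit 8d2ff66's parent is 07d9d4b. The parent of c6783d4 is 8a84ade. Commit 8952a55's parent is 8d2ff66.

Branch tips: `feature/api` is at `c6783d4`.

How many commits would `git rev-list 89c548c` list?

5

Walking parent pointers from 89c548c: reachable set = {492e370, 89c548c, 8f0b941, ba5126d, f0ebc17}.
That is 5 commits.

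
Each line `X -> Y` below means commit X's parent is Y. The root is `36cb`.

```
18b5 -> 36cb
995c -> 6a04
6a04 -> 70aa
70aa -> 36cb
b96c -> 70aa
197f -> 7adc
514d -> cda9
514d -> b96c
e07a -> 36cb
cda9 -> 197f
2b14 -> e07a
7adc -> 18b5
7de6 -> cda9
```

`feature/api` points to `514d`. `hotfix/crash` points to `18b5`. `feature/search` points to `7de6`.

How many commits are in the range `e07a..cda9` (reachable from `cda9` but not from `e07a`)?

Reachable from cda9: {18b5, 197f, 36cb, 7adc, cda9}.
Reachable from e07a: {36cb, e07a}.
In cda9's history but not e07a's: {18b5, 197f, 7adc, cda9} — 4 commits.

4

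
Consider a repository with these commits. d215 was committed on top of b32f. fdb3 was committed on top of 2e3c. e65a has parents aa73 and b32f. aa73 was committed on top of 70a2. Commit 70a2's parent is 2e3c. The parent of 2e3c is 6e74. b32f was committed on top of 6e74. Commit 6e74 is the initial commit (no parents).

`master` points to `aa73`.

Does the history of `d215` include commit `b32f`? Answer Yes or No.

Yes

Ancestors of d215 (commits reachable by following parents): {6e74, b32f, d215}.
b32f is in that set, so it is an ancestor of d215.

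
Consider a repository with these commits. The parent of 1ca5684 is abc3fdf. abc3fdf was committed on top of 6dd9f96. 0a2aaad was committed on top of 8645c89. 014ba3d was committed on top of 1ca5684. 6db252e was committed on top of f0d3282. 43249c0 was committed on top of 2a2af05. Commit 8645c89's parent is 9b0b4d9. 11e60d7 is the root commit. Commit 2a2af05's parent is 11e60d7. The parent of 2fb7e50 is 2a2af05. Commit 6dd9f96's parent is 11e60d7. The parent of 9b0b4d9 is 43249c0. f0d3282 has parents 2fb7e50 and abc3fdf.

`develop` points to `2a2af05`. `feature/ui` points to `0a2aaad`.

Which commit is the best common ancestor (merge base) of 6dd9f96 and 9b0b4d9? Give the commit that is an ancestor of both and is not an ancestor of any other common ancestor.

11e60d7

Ancestors of 6dd9f96: {11e60d7, 6dd9f96}.
Ancestors of 9b0b4d9: {11e60d7, 2a2af05, 43249c0, 9b0b4d9}.
Common ancestors: {11e60d7}.
The only common ancestor is 11e60d7, so it is the merge base.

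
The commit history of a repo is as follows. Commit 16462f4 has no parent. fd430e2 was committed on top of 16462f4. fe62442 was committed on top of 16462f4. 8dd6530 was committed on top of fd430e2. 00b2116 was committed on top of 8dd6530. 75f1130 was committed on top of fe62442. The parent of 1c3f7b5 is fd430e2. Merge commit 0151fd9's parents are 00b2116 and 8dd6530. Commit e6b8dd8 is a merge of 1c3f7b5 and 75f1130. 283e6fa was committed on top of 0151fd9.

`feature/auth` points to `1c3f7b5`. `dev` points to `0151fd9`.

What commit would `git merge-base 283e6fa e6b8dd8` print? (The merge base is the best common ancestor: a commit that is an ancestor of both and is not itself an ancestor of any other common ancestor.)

Ancestors of 283e6fa: {00b2116, 0151fd9, 16462f4, 283e6fa, 8dd6530, fd430e2}.
Ancestors of e6b8dd8: {16462f4, 1c3f7b5, 75f1130, e6b8dd8, fd430e2, fe62442}.
Common ancestors: {16462f4, fd430e2}.
Among these, fd430e2 is not an ancestor of any other common ancestor — it is the merge base.

fd430e2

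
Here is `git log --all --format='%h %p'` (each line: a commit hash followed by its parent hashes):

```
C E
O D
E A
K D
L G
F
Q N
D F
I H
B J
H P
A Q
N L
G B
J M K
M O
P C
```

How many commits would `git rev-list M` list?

Walking parent pointers from M: reachable set = {D, F, M, O}.
That is 4 commits.

4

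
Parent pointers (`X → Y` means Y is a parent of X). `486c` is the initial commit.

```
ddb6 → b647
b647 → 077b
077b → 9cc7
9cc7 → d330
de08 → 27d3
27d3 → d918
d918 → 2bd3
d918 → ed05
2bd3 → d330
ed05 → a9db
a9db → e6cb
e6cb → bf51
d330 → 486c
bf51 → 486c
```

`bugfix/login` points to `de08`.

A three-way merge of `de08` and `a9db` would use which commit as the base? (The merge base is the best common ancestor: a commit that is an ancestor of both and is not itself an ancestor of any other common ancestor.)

Ancestors of de08: {27d3, 2bd3, 486c, a9db, bf51, d330, d918, de08, e6cb, ed05}.
Ancestors of a9db: {486c, a9db, bf51, e6cb}.
Common ancestors: {486c, a9db, bf51, e6cb}.
Among these, a9db is not an ancestor of any other common ancestor — it is the merge base.

a9db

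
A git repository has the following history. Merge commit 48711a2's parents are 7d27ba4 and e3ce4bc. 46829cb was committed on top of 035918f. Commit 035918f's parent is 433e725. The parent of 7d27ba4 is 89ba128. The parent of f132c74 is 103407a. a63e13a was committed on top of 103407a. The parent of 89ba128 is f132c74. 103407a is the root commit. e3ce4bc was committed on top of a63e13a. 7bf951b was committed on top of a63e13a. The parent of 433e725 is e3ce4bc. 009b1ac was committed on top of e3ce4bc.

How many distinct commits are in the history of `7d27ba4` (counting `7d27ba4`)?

Walking parent pointers from 7d27ba4: reachable set = {103407a, 7d27ba4, 89ba128, f132c74}.
That is 4 commits.

4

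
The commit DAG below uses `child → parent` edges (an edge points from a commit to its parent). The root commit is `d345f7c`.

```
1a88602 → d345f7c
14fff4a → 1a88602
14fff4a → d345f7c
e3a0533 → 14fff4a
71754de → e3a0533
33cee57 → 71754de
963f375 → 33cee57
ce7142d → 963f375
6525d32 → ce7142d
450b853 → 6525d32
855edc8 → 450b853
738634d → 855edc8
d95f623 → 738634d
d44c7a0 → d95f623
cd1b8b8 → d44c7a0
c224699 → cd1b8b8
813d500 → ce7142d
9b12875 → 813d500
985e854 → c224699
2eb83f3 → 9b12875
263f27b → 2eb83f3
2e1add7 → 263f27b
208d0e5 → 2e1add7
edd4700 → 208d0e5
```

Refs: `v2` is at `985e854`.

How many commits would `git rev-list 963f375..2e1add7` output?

6

Reachable from 2e1add7: {14fff4a, 1a88602, 263f27b, 2e1add7, 2eb83f3, 33cee57, 71754de, 813d500, 963f375, 9b12875, ce7142d, d345f7c, e3a0533}.
Reachable from 963f375: {14fff4a, 1a88602, 33cee57, 71754de, 963f375, d345f7c, e3a0533}.
In 2e1add7's history but not 963f375's: {263f27b, 2e1add7, 2eb83f3, 813d500, 9b12875, ce7142d} — 6 commits.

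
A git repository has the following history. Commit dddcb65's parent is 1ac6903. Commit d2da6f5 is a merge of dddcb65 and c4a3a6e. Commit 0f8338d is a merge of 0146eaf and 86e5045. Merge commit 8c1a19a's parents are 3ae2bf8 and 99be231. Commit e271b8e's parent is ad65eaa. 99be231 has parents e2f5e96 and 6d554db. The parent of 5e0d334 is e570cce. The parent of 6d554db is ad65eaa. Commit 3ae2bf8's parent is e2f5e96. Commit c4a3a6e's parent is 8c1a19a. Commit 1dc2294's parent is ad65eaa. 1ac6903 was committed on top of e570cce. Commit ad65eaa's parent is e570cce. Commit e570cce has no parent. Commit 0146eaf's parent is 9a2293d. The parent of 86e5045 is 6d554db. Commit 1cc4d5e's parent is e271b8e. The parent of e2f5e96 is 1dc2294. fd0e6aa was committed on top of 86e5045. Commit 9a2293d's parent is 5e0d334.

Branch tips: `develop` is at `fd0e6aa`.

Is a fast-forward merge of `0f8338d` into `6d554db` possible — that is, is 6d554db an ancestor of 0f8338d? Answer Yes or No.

A fast-forward from 6d554db to 0f8338d is possible iff 6d554db is an ancestor of 0f8338d.
Ancestors of 0f8338d: {0146eaf, 0f8338d, 5e0d334, 6d554db, 86e5045, 9a2293d, ad65eaa, e570cce}.
6d554db is among them, so fast-forward is possible.

Yes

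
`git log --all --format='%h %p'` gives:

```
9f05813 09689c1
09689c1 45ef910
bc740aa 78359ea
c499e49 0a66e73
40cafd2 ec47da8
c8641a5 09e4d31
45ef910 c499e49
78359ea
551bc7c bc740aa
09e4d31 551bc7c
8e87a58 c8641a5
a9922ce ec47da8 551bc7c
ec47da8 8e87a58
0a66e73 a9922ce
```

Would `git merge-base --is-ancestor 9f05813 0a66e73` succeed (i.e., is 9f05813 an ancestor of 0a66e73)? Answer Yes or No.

Ancestors of 0a66e73: {09e4d31, 0a66e73, 551bc7c, 78359ea, 8e87a58, a9922ce, bc740aa, c8641a5, ec47da8}.
9f05813 is not in that set, so it is not an ancestor of 0a66e73.

No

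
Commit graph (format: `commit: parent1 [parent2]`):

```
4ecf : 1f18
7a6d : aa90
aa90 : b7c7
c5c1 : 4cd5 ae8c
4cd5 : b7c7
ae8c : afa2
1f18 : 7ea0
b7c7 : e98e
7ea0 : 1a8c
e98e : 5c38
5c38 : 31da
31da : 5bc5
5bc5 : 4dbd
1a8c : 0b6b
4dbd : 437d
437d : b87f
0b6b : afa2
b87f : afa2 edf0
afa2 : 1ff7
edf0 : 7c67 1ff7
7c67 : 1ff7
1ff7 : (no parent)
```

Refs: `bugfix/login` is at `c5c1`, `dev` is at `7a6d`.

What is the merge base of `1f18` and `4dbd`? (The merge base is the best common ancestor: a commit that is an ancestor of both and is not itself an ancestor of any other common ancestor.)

Ancestors of 1f18: {0b6b, 1a8c, 1f18, 1ff7, 7ea0, afa2}.
Ancestors of 4dbd: {1ff7, 437d, 4dbd, 7c67, afa2, b87f, edf0}.
Common ancestors: {1ff7, afa2}.
Among these, afa2 is not an ancestor of any other common ancestor — it is the merge base.

afa2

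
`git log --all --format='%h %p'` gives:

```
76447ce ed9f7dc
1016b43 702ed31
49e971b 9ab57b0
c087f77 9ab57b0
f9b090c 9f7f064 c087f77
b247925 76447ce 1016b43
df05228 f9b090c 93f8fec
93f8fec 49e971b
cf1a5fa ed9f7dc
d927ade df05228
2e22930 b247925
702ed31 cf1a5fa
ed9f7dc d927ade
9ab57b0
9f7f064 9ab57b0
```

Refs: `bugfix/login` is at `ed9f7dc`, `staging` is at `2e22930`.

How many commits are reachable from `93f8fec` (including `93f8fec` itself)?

Walking parent pointers from 93f8fec: reachable set = {49e971b, 93f8fec, 9ab57b0}.
That is 3 commits.

3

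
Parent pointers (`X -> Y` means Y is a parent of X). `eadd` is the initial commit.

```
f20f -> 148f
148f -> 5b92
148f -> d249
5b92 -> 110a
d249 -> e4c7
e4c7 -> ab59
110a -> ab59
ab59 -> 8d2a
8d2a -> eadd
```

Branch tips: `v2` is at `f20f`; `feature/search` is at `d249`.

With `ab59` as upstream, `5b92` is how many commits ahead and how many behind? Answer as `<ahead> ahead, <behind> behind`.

2 ahead, 0 behind

Reachable from 5b92: {110a, 5b92, 8d2a, ab59, eadd}.
Reachable from ab59: {8d2a, ab59, eadd}.
Only in 5b92's history (ahead): {110a, 5b92} — 2.
Only in ab59's history (behind): {} — 0.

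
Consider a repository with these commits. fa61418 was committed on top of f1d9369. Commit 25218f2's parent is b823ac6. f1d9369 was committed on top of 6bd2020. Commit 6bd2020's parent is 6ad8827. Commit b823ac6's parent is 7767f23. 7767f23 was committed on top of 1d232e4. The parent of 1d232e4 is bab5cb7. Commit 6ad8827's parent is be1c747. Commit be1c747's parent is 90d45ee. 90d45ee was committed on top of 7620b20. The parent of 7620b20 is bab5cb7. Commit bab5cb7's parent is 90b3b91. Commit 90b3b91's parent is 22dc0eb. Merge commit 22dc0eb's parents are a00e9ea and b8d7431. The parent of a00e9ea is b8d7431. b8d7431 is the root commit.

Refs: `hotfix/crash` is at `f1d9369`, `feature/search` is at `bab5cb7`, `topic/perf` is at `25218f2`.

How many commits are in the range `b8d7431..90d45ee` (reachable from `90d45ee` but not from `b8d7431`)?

6

Reachable from 90d45ee: {22dc0eb, 7620b20, 90b3b91, 90d45ee, a00e9ea, b8d7431, bab5cb7}.
Reachable from b8d7431: {b8d7431}.
In 90d45ee's history but not b8d7431's: {22dc0eb, 7620b20, 90b3b91, 90d45ee, a00e9ea, bab5cb7} — 6 commits.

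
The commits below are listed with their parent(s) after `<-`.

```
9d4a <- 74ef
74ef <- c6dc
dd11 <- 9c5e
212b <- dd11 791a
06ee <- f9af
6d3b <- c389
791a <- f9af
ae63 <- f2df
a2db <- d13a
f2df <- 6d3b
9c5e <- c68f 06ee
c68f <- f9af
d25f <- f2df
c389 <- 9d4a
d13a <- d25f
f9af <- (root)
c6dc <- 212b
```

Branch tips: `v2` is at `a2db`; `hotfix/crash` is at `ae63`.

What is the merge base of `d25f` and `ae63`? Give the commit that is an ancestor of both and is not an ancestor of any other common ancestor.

f2df

Ancestors of d25f: {06ee, 212b, 6d3b, 74ef, 791a, 9c5e, 9d4a, c389, c68f, c6dc, d25f, dd11, f2df, f9af}.
Ancestors of ae63: {06ee, 212b, 6d3b, 74ef, 791a, 9c5e, 9d4a, ae63, c389, c68f, c6dc, dd11, f2df, f9af}.
Common ancestors: {06ee, 212b, 6d3b, 74ef, 791a, 9c5e, 9d4a, c389, c68f, c6dc, dd11, f2df, f9af}.
Among these, f2df is not an ancestor of any other common ancestor — it is the merge base.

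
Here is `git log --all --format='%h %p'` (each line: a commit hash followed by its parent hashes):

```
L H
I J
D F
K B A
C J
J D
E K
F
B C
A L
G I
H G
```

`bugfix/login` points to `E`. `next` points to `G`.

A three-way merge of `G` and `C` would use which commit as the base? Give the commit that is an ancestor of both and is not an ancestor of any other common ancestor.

Ancestors of G: {D, F, G, I, J}.
Ancestors of C: {C, D, F, J}.
Common ancestors: {D, F, J}.
Among these, J is not an ancestor of any other common ancestor — it is the merge base.

J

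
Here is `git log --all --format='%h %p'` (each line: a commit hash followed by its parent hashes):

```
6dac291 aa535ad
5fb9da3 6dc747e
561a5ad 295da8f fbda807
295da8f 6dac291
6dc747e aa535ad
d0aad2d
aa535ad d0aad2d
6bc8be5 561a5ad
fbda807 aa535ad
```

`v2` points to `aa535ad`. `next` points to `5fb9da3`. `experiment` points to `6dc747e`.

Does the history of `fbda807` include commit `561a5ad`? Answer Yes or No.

Ancestors of fbda807: {aa535ad, d0aad2d, fbda807}.
561a5ad is not in that set, so it is not an ancestor of fbda807.

No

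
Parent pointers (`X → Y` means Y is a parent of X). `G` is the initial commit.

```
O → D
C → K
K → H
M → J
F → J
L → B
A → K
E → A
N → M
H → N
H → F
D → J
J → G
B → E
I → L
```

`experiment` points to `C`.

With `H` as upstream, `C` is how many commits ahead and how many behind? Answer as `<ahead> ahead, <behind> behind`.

Reachable from C: {C, F, G, H, J, K, M, N}.
Reachable from H: {F, G, H, J, M, N}.
Only in C's history (ahead): {C, K} — 2.
Only in H's history (behind): {} — 0.

2 ahead, 0 behind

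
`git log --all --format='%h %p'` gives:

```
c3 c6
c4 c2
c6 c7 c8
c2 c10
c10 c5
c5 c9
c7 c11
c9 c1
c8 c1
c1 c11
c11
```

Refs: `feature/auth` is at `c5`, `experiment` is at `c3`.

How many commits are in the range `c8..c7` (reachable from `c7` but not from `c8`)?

Reachable from c7: {c11, c7}.
Reachable from c8: {c1, c11, c8}.
In c7's history but not c8's: {c7} — 1 commit.

1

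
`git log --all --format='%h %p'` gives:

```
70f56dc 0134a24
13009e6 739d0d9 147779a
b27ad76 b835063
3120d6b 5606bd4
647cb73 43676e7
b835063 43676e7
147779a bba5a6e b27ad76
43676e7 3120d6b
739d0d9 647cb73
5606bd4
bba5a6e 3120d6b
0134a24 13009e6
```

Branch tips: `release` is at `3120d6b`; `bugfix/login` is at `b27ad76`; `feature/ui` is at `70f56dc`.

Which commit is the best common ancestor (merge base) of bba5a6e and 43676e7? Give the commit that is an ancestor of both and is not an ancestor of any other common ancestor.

3120d6b

Ancestors of bba5a6e: {3120d6b, 5606bd4, bba5a6e}.
Ancestors of 43676e7: {3120d6b, 43676e7, 5606bd4}.
Common ancestors: {3120d6b, 5606bd4}.
Among these, 3120d6b is not an ancestor of any other common ancestor — it is the merge base.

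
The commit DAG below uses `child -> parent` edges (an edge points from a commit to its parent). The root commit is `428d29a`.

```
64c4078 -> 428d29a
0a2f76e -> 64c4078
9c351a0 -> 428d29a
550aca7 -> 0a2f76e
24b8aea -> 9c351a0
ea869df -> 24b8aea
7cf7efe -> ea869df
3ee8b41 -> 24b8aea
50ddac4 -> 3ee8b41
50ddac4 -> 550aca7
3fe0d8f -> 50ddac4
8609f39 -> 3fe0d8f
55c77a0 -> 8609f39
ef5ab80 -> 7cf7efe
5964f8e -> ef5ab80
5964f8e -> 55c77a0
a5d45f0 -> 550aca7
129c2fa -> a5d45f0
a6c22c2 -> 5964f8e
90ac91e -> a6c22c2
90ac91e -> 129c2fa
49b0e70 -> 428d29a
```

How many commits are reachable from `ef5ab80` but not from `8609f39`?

Reachable from ef5ab80: {24b8aea, 428d29a, 7cf7efe, 9c351a0, ea869df, ef5ab80}.
Reachable from 8609f39: {0a2f76e, 24b8aea, 3ee8b41, 3fe0d8f, 428d29a, 50ddac4, 550aca7, 64c4078, 8609f39, 9c351a0}.
In ef5ab80's history but not 8609f39's: {7cf7efe, ea869df, ef5ab80} — 3 commits.

3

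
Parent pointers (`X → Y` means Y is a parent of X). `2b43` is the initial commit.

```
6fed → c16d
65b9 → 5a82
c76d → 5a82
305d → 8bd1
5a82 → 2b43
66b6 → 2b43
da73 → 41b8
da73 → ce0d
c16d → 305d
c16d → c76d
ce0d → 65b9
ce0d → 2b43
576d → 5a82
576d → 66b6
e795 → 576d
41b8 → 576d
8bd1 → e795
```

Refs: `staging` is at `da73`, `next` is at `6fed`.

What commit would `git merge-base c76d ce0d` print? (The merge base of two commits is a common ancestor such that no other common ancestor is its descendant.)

Ancestors of c76d: {2b43, 5a82, c76d}.
Ancestors of ce0d: {2b43, 5a82, 65b9, ce0d}.
Common ancestors: {2b43, 5a82}.
Among these, 5a82 is not an ancestor of any other common ancestor — it is the merge base.

5a82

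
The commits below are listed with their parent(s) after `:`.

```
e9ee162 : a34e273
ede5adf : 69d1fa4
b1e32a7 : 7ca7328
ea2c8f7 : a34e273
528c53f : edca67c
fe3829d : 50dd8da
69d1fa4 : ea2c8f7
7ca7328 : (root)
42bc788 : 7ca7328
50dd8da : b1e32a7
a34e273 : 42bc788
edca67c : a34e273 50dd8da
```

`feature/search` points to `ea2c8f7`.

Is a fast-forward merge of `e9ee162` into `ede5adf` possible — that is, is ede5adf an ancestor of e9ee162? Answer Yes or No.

A fast-forward from ede5adf to e9ee162 is possible iff ede5adf is an ancestor of e9ee162.
Ancestors of e9ee162: {42bc788, 7ca7328, a34e273, e9ee162}.
ede5adf is not among them, so fast-forward is not possible.

No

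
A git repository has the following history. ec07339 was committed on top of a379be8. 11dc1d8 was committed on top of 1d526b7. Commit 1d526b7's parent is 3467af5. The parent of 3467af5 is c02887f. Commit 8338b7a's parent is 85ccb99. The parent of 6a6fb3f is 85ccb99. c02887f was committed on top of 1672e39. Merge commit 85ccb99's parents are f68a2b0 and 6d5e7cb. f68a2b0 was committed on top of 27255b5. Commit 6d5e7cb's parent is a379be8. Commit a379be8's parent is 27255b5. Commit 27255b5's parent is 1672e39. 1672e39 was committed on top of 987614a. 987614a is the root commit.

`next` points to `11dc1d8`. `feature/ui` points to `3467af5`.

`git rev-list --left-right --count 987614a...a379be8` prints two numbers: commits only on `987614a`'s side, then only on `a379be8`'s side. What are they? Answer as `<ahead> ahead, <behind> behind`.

Reachable from 987614a: {987614a}.
Reachable from a379be8: {1672e39, 27255b5, 987614a, a379be8}.
Only in 987614a's history (ahead): {} — 0.
Only in a379be8's history (behind): {1672e39, 27255b5, a379be8} — 3.

0 ahead, 3 behind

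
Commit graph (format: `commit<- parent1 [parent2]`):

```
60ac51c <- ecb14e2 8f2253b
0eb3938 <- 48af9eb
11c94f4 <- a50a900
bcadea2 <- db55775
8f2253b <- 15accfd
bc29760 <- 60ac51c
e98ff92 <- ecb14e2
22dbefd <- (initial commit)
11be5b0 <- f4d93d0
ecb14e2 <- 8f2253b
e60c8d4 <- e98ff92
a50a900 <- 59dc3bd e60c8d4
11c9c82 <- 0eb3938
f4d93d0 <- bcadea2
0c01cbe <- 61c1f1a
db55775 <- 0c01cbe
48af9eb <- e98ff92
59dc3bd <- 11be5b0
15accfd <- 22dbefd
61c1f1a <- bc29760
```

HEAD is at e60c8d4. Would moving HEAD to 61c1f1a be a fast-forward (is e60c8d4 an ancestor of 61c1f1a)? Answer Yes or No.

A fast-forward from e60c8d4 to 61c1f1a is possible iff e60c8d4 is an ancestor of 61c1f1a.
Ancestors of 61c1f1a: {15accfd, 22dbefd, 60ac51c, 61c1f1a, 8f2253b, bc29760, ecb14e2}.
e60c8d4 is not among them, so fast-forward is not possible.

No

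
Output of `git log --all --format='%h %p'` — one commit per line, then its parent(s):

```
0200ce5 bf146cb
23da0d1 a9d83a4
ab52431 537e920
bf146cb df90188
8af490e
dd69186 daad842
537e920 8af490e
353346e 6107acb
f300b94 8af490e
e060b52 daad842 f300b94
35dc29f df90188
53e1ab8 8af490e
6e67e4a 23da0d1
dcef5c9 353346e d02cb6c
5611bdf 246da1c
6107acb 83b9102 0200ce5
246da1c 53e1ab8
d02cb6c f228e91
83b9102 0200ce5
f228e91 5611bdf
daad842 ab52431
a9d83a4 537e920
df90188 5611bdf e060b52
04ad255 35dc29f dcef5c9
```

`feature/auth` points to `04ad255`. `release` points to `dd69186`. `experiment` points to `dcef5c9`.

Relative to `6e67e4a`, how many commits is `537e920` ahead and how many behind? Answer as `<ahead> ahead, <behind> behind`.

Reachable from 537e920: {537e920, 8af490e}.
Reachable from 6e67e4a: {23da0d1, 537e920, 6e67e4a, 8af490e, a9d83a4}.
Only in 537e920's history (ahead): {} — 0.
Only in 6e67e4a's history (behind): {23da0d1, 6e67e4a, a9d83a4} — 3.

0 ahead, 3 behind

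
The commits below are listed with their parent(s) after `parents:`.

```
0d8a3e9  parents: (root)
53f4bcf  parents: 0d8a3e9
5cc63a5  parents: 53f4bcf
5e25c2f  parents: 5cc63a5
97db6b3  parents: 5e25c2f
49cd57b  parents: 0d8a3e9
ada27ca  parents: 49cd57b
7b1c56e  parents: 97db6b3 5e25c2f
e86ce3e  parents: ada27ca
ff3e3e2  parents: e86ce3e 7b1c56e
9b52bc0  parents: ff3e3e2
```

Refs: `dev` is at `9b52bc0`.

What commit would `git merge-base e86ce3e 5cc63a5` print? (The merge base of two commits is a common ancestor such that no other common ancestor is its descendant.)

Ancestors of e86ce3e: {0d8a3e9, 49cd57b, ada27ca, e86ce3e}.
Ancestors of 5cc63a5: {0d8a3e9, 53f4bcf, 5cc63a5}.
Common ancestors: {0d8a3e9}.
The only common ancestor is 0d8a3e9, so it is the merge base.

0d8a3e9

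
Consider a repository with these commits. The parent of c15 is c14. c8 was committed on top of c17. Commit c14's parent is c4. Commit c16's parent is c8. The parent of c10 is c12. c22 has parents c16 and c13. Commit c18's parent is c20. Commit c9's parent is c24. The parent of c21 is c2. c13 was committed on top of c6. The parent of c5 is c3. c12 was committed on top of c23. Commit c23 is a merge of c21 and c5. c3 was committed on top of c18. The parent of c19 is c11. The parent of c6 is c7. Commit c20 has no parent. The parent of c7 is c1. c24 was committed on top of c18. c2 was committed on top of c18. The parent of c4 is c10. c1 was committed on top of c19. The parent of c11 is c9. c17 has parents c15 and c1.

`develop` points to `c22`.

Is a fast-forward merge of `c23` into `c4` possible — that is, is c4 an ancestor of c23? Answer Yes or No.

A fast-forward from c4 to c23 is possible iff c4 is an ancestor of c23.
Ancestors of c23: {c18, c2, c20, c21, c23, c3, c5}.
c4 is not among them, so fast-forward is not possible.

No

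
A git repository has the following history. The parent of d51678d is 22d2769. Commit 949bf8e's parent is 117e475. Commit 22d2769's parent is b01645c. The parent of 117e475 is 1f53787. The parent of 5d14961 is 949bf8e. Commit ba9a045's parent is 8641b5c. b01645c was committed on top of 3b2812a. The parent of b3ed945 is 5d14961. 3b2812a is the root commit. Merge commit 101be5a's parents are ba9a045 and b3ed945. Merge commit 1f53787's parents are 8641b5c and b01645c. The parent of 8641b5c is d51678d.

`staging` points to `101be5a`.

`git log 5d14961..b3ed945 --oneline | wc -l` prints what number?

1

Reachable from b3ed945: {117e475, 1f53787, 22d2769, 3b2812a, 5d14961, 8641b5c, 949bf8e, b01645c, b3ed945, d51678d}.
Reachable from 5d14961: {117e475, 1f53787, 22d2769, 3b2812a, 5d14961, 8641b5c, 949bf8e, b01645c, d51678d}.
In b3ed945's history but not 5d14961's: {b3ed945} — 1 commit.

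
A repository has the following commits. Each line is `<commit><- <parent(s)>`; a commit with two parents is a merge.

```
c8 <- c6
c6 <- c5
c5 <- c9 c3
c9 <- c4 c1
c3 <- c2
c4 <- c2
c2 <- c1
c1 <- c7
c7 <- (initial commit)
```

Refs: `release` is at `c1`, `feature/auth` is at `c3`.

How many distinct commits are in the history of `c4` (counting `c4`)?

Walking parent pointers from c4: reachable set = {c1, c2, c4, c7}.
That is 4 commits.

4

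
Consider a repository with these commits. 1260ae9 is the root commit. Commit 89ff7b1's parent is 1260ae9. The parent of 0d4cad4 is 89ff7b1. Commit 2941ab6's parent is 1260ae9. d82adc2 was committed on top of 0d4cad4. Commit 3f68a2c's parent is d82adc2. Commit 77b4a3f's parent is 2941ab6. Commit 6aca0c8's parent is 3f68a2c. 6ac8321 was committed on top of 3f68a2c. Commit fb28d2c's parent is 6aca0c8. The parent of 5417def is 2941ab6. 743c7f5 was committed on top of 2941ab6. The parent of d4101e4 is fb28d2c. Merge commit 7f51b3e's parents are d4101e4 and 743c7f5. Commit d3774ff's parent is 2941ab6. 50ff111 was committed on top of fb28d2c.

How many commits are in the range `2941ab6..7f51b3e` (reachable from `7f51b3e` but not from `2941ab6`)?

9

Reachable from 7f51b3e: {0d4cad4, 1260ae9, 2941ab6, 3f68a2c, 6aca0c8, 743c7f5, 7f51b3e, 89ff7b1, d4101e4, d82adc2, fb28d2c}.
Reachable from 2941ab6: {1260ae9, 2941ab6}.
In 7f51b3e's history but not 2941ab6's: {0d4cad4, 3f68a2c, 6aca0c8, 743c7f5, 7f51b3e, 89ff7b1, d4101e4, d82adc2, fb28d2c} — 9 commits.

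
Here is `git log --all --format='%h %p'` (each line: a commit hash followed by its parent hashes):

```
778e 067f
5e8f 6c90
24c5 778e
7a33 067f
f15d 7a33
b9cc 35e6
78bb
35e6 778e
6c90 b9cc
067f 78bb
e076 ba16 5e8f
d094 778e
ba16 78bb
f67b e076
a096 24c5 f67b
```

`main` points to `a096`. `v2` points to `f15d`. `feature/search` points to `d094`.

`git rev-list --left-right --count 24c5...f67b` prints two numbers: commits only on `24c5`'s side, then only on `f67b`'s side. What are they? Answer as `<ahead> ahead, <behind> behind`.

1 ahead, 7 behind

Reachable from 24c5: {067f, 24c5, 778e, 78bb}.
Reachable from f67b: {067f, 35e6, 5e8f, 6c90, 778e, 78bb, b9cc, ba16, e076, f67b}.
Only in 24c5's history (ahead): {24c5} — 1.
Only in f67b's history (behind): {35e6, 5e8f, 6c90, b9cc, ba16, e076, f67b} — 7.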